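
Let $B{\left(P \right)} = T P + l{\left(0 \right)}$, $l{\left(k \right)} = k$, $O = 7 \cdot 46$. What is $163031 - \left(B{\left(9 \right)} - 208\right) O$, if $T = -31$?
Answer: $319845$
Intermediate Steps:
$O = 322$
$B{\left(P \right)} = - 31 P$ ($B{\left(P \right)} = - 31 P + 0 = - 31 P$)
$163031 - \left(B{\left(9 \right)} - 208\right) O = 163031 - \left(\left(-31\right) 9 - 208\right) 322 = 163031 - \left(-279 - 208\right) 322 = 163031 - \left(-487\right) 322 = 163031 - -156814 = 163031 + 156814 = 319845$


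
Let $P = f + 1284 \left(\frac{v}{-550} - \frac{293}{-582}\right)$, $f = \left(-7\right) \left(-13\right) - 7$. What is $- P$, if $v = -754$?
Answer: $- \frac{66438346}{26675} \approx -2490.7$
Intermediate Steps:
$f = 84$ ($f = 91 - 7 = 84$)
$P = \frac{66438346}{26675}$ ($P = 84 + 1284 \left(- \frac{754}{-550} - \frac{293}{-582}\right) = 84 + 1284 \left(\left(-754\right) \left(- \frac{1}{550}\right) - - \frac{293}{582}\right) = 84 + 1284 \left(\frac{377}{275} + \frac{293}{582}\right) = 84 + 1284 \cdot \frac{299989}{160050} = 84 + \frac{64197646}{26675} = \frac{66438346}{26675} \approx 2490.7$)
$- P = \left(-1\right) \frac{66438346}{26675} = - \frac{66438346}{26675}$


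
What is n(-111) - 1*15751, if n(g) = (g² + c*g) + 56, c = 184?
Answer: -23798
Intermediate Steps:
n(g) = 56 + g² + 184*g (n(g) = (g² + 184*g) + 56 = 56 + g² + 184*g)
n(-111) - 1*15751 = (56 + (-111)² + 184*(-111)) - 1*15751 = (56 + 12321 - 20424) - 15751 = -8047 - 15751 = -23798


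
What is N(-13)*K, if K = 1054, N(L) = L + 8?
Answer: -5270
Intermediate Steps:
N(L) = 8 + L
N(-13)*K = (8 - 13)*1054 = -5*1054 = -5270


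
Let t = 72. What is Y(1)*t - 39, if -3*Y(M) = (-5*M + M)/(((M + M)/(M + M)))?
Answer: 57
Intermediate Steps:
Y(M) = 4*M/3 (Y(M) = -(-5*M + M)/(3*((M + M)/(M + M))) = -(-4*M)/(3*((2*M)/((2*M)))) = -(-4*M)/(3*((2*M)*(1/(2*M)))) = -(-4*M)/(3*1) = -(-4*M)/3 = -(-4)*M/3 = 4*M/3)
Y(1)*t - 39 = ((4/3)*1)*72 - 39 = (4/3)*72 - 39 = 96 - 39 = 57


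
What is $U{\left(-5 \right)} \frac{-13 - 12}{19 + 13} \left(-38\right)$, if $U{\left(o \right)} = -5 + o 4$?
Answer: $- \frac{11875}{16} \approx -742.19$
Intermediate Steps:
$U{\left(o \right)} = -5 + 4 o$
$U{\left(-5 \right)} \frac{-13 - 12}{19 + 13} \left(-38\right) = \left(-5 + 4 \left(-5\right)\right) \frac{-13 - 12}{19 + 13} \left(-38\right) = \left(-5 - 20\right) \left(- \frac{25}{32}\right) \left(-38\right) = - 25 \left(\left(-25\right) \frac{1}{32}\right) \left(-38\right) = \left(-25\right) \left(- \frac{25}{32}\right) \left(-38\right) = \frac{625}{32} \left(-38\right) = - \frac{11875}{16}$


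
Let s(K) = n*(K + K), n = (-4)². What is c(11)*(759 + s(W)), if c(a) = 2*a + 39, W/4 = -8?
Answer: -16165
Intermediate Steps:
W = -32 (W = 4*(-8) = -32)
n = 16
s(K) = 32*K (s(K) = 16*(K + K) = 16*(2*K) = 32*K)
c(a) = 39 + 2*a
c(11)*(759 + s(W)) = (39 + 2*11)*(759 + 32*(-32)) = (39 + 22)*(759 - 1024) = 61*(-265) = -16165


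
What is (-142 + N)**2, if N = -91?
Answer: 54289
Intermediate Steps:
(-142 + N)**2 = (-142 - 91)**2 = (-233)**2 = 54289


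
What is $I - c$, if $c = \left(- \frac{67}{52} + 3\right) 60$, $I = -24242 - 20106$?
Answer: $- \frac{577859}{13} \approx -44451.0$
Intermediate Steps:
$I = -44348$ ($I = -24242 - 20106 = -44348$)
$c = \frac{1335}{13}$ ($c = \left(\left(-67\right) \frac{1}{52} + 3\right) 60 = \left(- \frac{67}{52} + 3\right) 60 = \frac{89}{52} \cdot 60 = \frac{1335}{13} \approx 102.69$)
$I - c = -44348 - \frac{1335}{13} = - \frac{577859}{13}$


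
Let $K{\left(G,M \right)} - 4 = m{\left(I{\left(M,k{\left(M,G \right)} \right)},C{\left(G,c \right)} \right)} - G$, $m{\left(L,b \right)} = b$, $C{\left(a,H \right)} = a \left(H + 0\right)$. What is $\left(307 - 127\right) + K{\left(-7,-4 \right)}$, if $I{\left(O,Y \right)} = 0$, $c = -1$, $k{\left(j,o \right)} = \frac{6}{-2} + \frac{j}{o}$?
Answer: $198$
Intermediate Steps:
$k{\left(j,o \right)} = -3 + \frac{j}{o}$ ($k{\left(j,o \right)} = 6 \left(- \frac{1}{2}\right) + \frac{j}{o} = -3 + \frac{j}{o}$)
$C{\left(a,H \right)} = H a$ ($C{\left(a,H \right)} = a H = H a$)
$K{\left(G,M \right)} = 4 - 2 G$
$\left(307 - 127\right) + K{\left(-7,-4 \right)} = \left(307 - 127\right) + \left(4 - -14\right) = 180 + \left(4 + 14\right) = 180 + 18 = 198$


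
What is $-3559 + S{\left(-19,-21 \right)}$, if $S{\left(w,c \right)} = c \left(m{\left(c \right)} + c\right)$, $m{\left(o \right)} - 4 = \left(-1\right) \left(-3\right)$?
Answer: $-3265$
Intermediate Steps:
$m{\left(o \right)} = 7$ ($m{\left(o \right)} = 4 - -3 = 4 + 3 = 7$)
$S{\left(w,c \right)} = c \left(7 + c\right)$
$-3559 + S{\left(-19,-21 \right)} = -3559 - 21 \left(7 - 21\right) = -3559 - -294 = -3559 + 294 = -3265$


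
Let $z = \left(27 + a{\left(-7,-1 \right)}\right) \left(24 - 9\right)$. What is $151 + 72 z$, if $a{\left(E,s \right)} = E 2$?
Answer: $14191$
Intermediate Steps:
$a{\left(E,s \right)} = 2 E$
$z = 195$ ($z = \left(27 + 2 \left(-7\right)\right) \left(24 - 9\right) = \left(27 - 14\right) 15 = 13 \cdot 15 = 195$)
$151 + 72 z = 151 + 72 \cdot 195 = 151 + 14040 = 14191$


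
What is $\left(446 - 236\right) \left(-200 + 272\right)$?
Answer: $15120$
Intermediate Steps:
$\left(446 - 236\right) \left(-200 + 272\right) = 210 \cdot 72 = 15120$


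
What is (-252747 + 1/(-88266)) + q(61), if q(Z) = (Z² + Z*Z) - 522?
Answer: -21698165983/88266 ≈ -2.4583e+5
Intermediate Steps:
q(Z) = -522 + 2*Z² (q(Z) = (Z² + Z²) - 522 = 2*Z² - 522 = -522 + 2*Z²)
(-252747 + 1/(-88266)) + q(61) = (-252747 + 1/(-88266)) + (-522 + 2*61²) = (-252747 - 1/88266) + (-522 + 2*3721) = -22308966703/88266 + (-522 + 7442) = -22308966703/88266 + 6920 = -21698165983/88266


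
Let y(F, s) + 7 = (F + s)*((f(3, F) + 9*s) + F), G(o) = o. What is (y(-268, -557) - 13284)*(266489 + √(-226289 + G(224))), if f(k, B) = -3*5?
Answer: 1160801833501 + 4355909*I*√226065 ≈ 1.1608e+12 + 2.0711e+9*I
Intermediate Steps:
f(k, B) = -15
y(F, s) = -7 + (F + s)*(-15 + F + 9*s) (y(F, s) = -7 + (F + s)*((-15 + 9*s) + F) = -7 + (F + s)*(-15 + F + 9*s))
(y(-268, -557) - 13284)*(266489 + √(-226289 + G(224))) = ((-7 + (-268)² - 15*(-268) - 15*(-557) + 9*(-557)² + 10*(-268)*(-557)) - 13284)*(266489 + √(-226289 + 224)) = ((-7 + 71824 + 4020 + 8355 + 9*310249 + 1492760) - 13284)*(266489 + √(-226065)) = ((-7 + 71824 + 4020 + 8355 + 2792241 + 1492760) - 13284)*(266489 + I*√226065) = (4369193 - 13284)*(266489 + I*√226065) = 4355909*(266489 + I*√226065) = 1160801833501 + 4355909*I*√226065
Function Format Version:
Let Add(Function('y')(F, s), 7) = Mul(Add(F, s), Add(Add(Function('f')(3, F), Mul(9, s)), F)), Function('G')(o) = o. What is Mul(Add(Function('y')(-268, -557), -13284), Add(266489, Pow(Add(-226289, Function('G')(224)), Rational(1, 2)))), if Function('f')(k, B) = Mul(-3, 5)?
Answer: Add(1160801833501, Mul(4355909, I, Pow(226065, Rational(1, 2)))) ≈ Add(1.1608e+12, Mul(2.0711e+9, I))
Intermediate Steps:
Function('f')(k, B) = -15
Function('y')(F, s) = Add(-7, Mul(Add(F, s), Add(-15, F, Mul(9, s)))) (Function('y')(F, s) = Add(-7, Mul(Add(F, s), Add(Add(-15, Mul(9, s)), F))) = Add(-7, Mul(Add(F, s), Add(-15, F, Mul(9, s)))))
Mul(Add(Function('y')(-268, -557), -13284), Add(266489, Pow(Add(-226289, Function('G')(224)), Rational(1, 2)))) = Mul(Add(Add(-7, Pow(-268, 2), Mul(-15, -268), Mul(-15, -557), Mul(9, Pow(-557, 2)), Mul(10, -268, -557)), -13284), Add(266489, Pow(Add(-226289, 224), Rational(1, 2)))) = Mul(Add(Add(-7, 71824, 4020, 8355, Mul(9, 310249), 1492760), -13284), Add(266489, Pow(-226065, Rational(1, 2)))) = Mul(Add(Add(-7, 71824, 4020, 8355, 2792241, 1492760), -13284), Add(266489, Mul(I, Pow(226065, Rational(1, 2))))) = Mul(Add(4369193, -13284), Add(266489, Mul(I, Pow(226065, Rational(1, 2))))) = Mul(4355909, Add(266489, Mul(I, Pow(226065, Rational(1, 2))))) = Add(1160801833501, Mul(4355909, I, Pow(226065, Rational(1, 2))))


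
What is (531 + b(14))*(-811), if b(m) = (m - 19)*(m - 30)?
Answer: -495521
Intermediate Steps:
b(m) = (-30 + m)*(-19 + m) (b(m) = (-19 + m)*(-30 + m) = (-30 + m)*(-19 + m))
(531 + b(14))*(-811) = (531 + (570 + 14² - 49*14))*(-811) = (531 + (570 + 196 - 686))*(-811) = (531 + 80)*(-811) = 611*(-811) = -495521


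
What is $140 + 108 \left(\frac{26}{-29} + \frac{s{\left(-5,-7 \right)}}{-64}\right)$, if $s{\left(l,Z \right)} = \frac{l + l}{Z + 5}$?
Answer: $\frac{16117}{464} \approx 34.735$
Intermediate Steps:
$s{\left(l,Z \right)} = \frac{2 l}{5 + Z}$
$140 + 108 \left(\frac{26}{-29} + \frac{s{\left(-5,-7 \right)}}{-64}\right) = 140 + 108 \left(\frac{26}{-29} + \frac{2 \left(-5\right) \frac{1}{5 - 7}}{-64}\right) = 140 + 108 \left(26 \left(- \frac{1}{29}\right) + 2 \left(-5\right) \frac{1}{-2} \left(- \frac{1}{64}\right)\right) = 140 + 108 \left(- \frac{26}{29} + 2 \left(-5\right) \left(- \frac{1}{2}\right) \left(- \frac{1}{64}\right)\right) = 140 + 108 \left(- \frac{26}{29} + 5 \left(- \frac{1}{64}\right)\right) = 140 + 108 \left(- \frac{26}{29} - \frac{5}{64}\right) = 140 + 108 \left(- \frac{1809}{1856}\right) = 140 - \frac{48843}{464} = \frac{16117}{464}$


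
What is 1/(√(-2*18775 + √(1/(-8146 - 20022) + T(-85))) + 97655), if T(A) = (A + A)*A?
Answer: 1/(97655 + I*√(37550 - √2866288352158/14084)) ≈ 1.024e-5 - 2.029e-8*I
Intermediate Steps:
T(A) = 2*A² (T(A) = (2*A)*A = 2*A²)
1/(√(-2*18775 + √(1/(-8146 - 20022) + T(-85))) + 97655) = 1/(√(-2*18775 + √(1/(-8146 - 20022) + 2*(-85)²)) + 97655) = 1/(√(-37550 + √(1/(-28168) + 2*7225)) + 97655) = 1/(√(-37550 + √(-1/28168 + 14450)) + 97655) = 1/(√(-37550 + √(407027599/28168)) + 97655) = 1/(√(-37550 + √2866288352158/14084) + 97655) = 1/(97655 + √(-37550 + √2866288352158/14084))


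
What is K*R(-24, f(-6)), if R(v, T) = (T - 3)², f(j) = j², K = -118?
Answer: -128502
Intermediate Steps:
R(v, T) = (-3 + T)²
K*R(-24, f(-6)) = -118*(-3 + (-6)²)² = -118*(-3 + 36)² = -118*33² = -118*1089 = -128502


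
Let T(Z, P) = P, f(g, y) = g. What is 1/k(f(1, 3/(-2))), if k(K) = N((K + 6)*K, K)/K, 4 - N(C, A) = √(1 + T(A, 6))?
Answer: 4/9 + √7/9 ≈ 0.73842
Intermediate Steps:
N(C, A) = 4 - √7 (N(C, A) = 4 - √(1 + 6) = 4 - √7)
k(K) = (4 - √7)/K
1/k(f(1, 3/(-2))) = 1/((4 - √7)/1) = 1/(1*(4 - √7)) = 1/(4 - √7)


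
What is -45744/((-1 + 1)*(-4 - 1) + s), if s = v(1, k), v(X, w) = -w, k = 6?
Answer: 7624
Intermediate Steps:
s = -6 (s = -1*6 = -6)
-45744/((-1 + 1)*(-4 - 1) + s) = -45744/((-1 + 1)*(-4 - 1) - 6) = -45744/(0*(-5) - 6) = -45744/(0 - 6) = -45744/(-6) = -45744*(-1/6) = 7624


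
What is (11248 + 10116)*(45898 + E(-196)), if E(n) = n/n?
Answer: 980586236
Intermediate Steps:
E(n) = 1
(11248 + 10116)*(45898 + E(-196)) = (11248 + 10116)*(45898 + 1) = 21364*45899 = 980586236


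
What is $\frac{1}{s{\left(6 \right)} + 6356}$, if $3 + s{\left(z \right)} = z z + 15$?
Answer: $\frac{1}{6404} \approx 0.00015615$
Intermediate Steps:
$s{\left(z \right)} = 12 + z^{2}$ ($s{\left(z \right)} = -3 + \left(z z + 15\right) = -3 + \left(z^{2} + 15\right) = -3 + \left(15 + z^{2}\right) = 12 + z^{2}$)
$\frac{1}{s{\left(6 \right)} + 6356} = \frac{1}{\left(12 + 6^{2}\right) + 6356} = \frac{1}{\left(12 + 36\right) + 6356} = \frac{1}{48 + 6356} = \frac{1}{6404}$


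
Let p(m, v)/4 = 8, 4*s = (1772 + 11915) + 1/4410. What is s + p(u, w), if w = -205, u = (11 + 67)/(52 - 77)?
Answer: 60924151/17640 ≈ 3453.8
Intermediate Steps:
u = -78/25 (u = 78/(-25) = 78*(-1/25) = -78/25 ≈ -3.1200)
s = 60359671/17640 (s = ((1772 + 11915) + 1/4410)/4 = (13687 + 1/4410)/4 = (¼)*(60359671/4410) = 60359671/17640 ≈ 3421.8)
p(m, v) = 32 (p(m, v) = 4*8 = 32)
s + p(u, w) = 60359671/17640 + 32 = 60924151/17640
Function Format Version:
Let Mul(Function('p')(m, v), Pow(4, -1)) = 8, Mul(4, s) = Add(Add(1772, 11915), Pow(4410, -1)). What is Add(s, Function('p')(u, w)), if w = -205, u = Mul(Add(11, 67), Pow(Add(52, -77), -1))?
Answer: Rational(60924151, 17640) ≈ 3453.8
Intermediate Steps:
u = Rational(-78, 25) (u = Mul(78, Pow(-25, -1)) = Mul(78, Rational(-1, 25)) = Rational(-78, 25) ≈ -3.1200)
s = Rational(60359671, 17640) (s = Mul(Rational(1, 4), Add(Add(1772, 11915), Pow(4410, -1))) = Mul(Rational(1, 4), Add(13687, Rational(1, 4410))) = Mul(Rational(1, 4), Rational(60359671, 4410)) = Rational(60359671, 17640) ≈ 3421.8)
Function('p')(m, v) = 32 (Function('p')(m, v) = Mul(4, 8) = 32)
Add(s, Function('p')(u, w)) = Add(Rational(60359671, 17640), 32) = Rational(60924151, 17640)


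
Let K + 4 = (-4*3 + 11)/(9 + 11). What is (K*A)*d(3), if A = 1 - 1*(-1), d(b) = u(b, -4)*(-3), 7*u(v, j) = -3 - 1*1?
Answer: -486/35 ≈ -13.886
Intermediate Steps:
u(v, j) = -4/7 (u(v, j) = (-3 - 1*1)/7 = (-3 - 1)/7 = (1/7)*(-4) = -4/7)
d(b) = 12/7 (d(b) = -4/7*(-3) = 12/7)
K = -81/20 (K = -4 + (-4*3 + 11)/(9 + 11) = -4 + (-12 + 11)/20 = -4 - 1*1/20 = -4 - 1/20 = -81/20 ≈ -4.0500)
A = 2 (A = 1 + 1 = 2)
(K*A)*d(3) = -81/20*2*(12/7) = -81/10*12/7 = -486/35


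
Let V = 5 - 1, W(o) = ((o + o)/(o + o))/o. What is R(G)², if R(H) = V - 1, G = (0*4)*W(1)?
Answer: 9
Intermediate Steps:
W(o) = 1/o (W(o) = ((2*o)/((2*o)))/o = ((2*o)*(1/(2*o)))/o = 1/o)
G = 0 (G = (0*4)/1 = 0*1 = 0)
V = 4
R(H) = 3 (R(H) = 4 - 1 = 3)
R(G)² = 3² = 9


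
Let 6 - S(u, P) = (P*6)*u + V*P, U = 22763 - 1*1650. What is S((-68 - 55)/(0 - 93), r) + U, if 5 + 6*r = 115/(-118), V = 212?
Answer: 78054417/3658 ≈ 21338.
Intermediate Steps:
U = 21113 (U = 22763 - 1650 = 21113)
r = -235/236 (r = -⅚ + (115/(-118))/6 = -⅚ + (115*(-1/118))/6 = -⅚ + (⅙)*(-115/118) = -⅚ - 115/708 = -235/236 ≈ -0.99576)
S(u, P) = 6 - 212*P - 6*P*u (S(u, P) = 6 - ((P*6)*u + 212*P) = 6 - ((6*P)*u + 212*P) = 6 - (6*P*u + 212*P) = 6 - (212*P + 6*P*u) = 6 + (-212*P - 6*P*u) = 6 - 212*P - 6*P*u)
S((-68 - 55)/(0 - 93), r) + U = (6 - 212*(-235/236) - 6*(-235/236)*(-68 - 55)/(0 - 93)) + 21113 = (6 + 12455/59 - 6*(-235/236)*(-123/(-93))) + 21113 = (6 + 12455/59 - 6*(-235/236)*(-123*(-1/93))) + 21113 = (6 + 12455/59 - 6*(-235/236)*41/31) + 21113 = (6 + 12455/59 + 28905/3658) + 21113 = 823063/3658 + 21113 = 78054417/3658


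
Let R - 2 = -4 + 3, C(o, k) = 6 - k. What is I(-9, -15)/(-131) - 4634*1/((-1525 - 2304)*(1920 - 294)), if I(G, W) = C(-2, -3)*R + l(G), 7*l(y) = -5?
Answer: -25489711/407799987 ≈ -0.062505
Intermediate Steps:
R = 1 (R = 2 + (-4 + 3) = 2 - 1 = 1)
l(y) = -5/7 (l(y) = (⅐)*(-5) = -5/7)
I(G, W) = 58/7 (I(G, W) = (6 - 1*(-3))*1 - 5/7 = (6 + 3)*1 - 5/7 = 9*1 - 5/7 = 9 - 5/7 = 58/7)
I(-9, -15)/(-131) - 4634*1/((-1525 - 2304)*(1920 - 294)) = (58/7)/(-131) - 4634*1/((-1525 - 2304)*(1920 - 294)) = (58/7)*(-1/131) - 4634/((-3829*1626)) = -58/917 - 4634/(-6225954) = -58/917 - 4634*(-1/6225954) = -58/917 + 331/444711 = -25489711/407799987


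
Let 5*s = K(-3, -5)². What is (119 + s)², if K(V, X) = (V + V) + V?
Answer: 456976/25 ≈ 18279.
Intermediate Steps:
K(V, X) = 3*V (K(V, X) = 2*V + V = 3*V)
s = 81/5 (s = (3*(-3))²/5 = (⅕)*(-9)² = (⅕)*81 = 81/5 ≈ 16.200)
(119 + s)² = (119 + 81/5)² = (676/5)² = 456976/25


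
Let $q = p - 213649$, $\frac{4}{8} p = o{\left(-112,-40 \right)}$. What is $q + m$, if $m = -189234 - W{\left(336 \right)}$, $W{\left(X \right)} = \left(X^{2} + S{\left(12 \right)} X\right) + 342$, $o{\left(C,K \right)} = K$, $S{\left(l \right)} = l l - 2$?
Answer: $-563913$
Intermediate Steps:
$S{\left(l \right)} = -2 + l^{2}$ ($S{\left(l \right)} = l^{2} - 2 = -2 + l^{2}$)
$W{\left(X \right)} = 342 + X^{2} + 142 X$ ($W{\left(X \right)} = \left(X^{2} + \left(-2 + 12^{2}\right) X\right) + 342 = \left(X^{2} + \left(-2 + 144\right) X\right) + 342 = \left(X^{2} + 142 X\right) + 342 = 342 + X^{2} + 142 X$)
$p = -80$ ($p = 2 \left(-40\right) = -80$)
$q = -213729$ ($q = -80 - 213649 = -213729$)
$m = -350184$ ($m = -189234 - \left(342 + 336^{2} + 142 \cdot 336\right) = -189234 - \left(342 + 112896 + 47712\right) = -189234 - 160950 = -350184$)
$q + m = -213729 - 350184 = -563913$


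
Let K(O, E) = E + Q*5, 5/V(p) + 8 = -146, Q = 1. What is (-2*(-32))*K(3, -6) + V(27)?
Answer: -9861/154 ≈ -64.032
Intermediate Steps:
V(p) = -5/154 (V(p) = 5/(-8 - 146) = 5/(-154) = 5*(-1/154) = -5/154)
K(O, E) = 5 + E (K(O, E) = E + 1*5 = E + 5 = 5 + E)
(-2*(-32))*K(3, -6) + V(27) = (-2*(-32))*(5 - 6) - 5/154 = 64*(-1) - 5/154 = -64 - 5/154 = -9861/154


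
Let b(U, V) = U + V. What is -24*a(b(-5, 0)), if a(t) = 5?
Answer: -120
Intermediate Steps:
-24*a(b(-5, 0)) = -24*5 = -120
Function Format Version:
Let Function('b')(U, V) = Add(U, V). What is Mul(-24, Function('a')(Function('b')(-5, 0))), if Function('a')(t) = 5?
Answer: -120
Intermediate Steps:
Mul(-24, Function('a')(Function('b')(-5, 0))) = Mul(-24, 5) = -120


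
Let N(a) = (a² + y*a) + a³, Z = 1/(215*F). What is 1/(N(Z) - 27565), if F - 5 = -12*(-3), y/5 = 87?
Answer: -684962743375/18880964219785184 ≈ -3.6278e-5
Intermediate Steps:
y = 435 (y = 5*87 = 435)
F = 41 (F = 5 - 12*(-3) = 5 + 36 = 41)
Z = 1/8815 (Z = 1/(215*41) = (1/215)*(1/41) = 1/8815 ≈ 0.00011344)
N(a) = a² + a³ + 435*a (N(a) = (a² + 435*a) + a³ = a² + a³ + 435*a)
1/(N(Z) - 27565) = 1/((435 + 1/8815 + (1/8815)²)/8815 - 27565) = 1/((435 + 1/8815 + 1/77704225)/8815 - 27565) = 1/((1/8815)*(33801346691/77704225) - 27565) = 1/(33801346691/684962743375 - 27565) = 1/(-18880964219785184/684962743375) = -684962743375/18880964219785184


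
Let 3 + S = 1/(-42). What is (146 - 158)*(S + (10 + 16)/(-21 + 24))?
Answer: -474/7 ≈ -67.714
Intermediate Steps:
S = -127/42 (S = -3 + 1/(-42) = -3 - 1/42 = -127/42 ≈ -3.0238)
(146 - 158)*(S + (10 + 16)/(-21 + 24)) = (146 - 158)*(-127/42 + (10 + 16)/(-21 + 24)) = -12*(-127/42 + 26/3) = -12*79/14 = -474/7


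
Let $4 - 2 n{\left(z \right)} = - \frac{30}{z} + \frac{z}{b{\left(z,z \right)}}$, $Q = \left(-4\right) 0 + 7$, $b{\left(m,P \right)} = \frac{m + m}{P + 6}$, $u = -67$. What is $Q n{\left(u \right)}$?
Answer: $\frac{31941}{268} \approx 119.18$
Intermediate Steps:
$b{\left(m,P \right)} = \frac{2 m}{6 + P}$
$Q = 7$ ($Q = 0 + 7 = 7$)
$n{\left(z \right)} = \frac{1}{2} + \frac{15}{z} - \frac{z}{4}$ ($n{\left(z \right)} = 2 - \frac{- \frac{30}{z} + \frac{z}{2 z \frac{1}{6 + z}}}{2} = 2 - \frac{- \frac{30}{z} + z \frac{6 + z}{2 z}}{2} = 2 - \frac{- \frac{30}{z} + \left(3 + \frac{z}{2}\right)}{2} = 2 - \frac{3 + \frac{z}{2} - \frac{30}{z}}{2} = 2 - \left(\frac{3}{2} - \frac{15}{z} + \frac{z}{4}\right) = \frac{1}{2} + \frac{15}{z} - \frac{z}{4}$)
$Q n{\left(u \right)} = 7 \frac{60 - 67 \left(2 - -67\right)}{4 \left(-67\right)} = 7 \cdot \frac{1}{4} \left(- \frac{1}{67}\right) \left(60 - 67 \left(2 + 67\right)\right) = 7 \cdot \frac{1}{4} \left(- \frac{1}{67}\right) \left(60 - 4623\right) = 7 \cdot \frac{1}{4} \left(- \frac{1}{67}\right) \left(-4563\right) = 7 \cdot \frac{4563}{268} = \frac{31941}{268}$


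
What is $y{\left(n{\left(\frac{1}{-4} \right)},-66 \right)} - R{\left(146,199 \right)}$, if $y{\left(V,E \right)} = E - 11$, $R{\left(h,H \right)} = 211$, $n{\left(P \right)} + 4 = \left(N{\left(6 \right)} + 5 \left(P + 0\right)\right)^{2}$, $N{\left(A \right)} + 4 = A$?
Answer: $-288$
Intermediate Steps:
$N{\left(A \right)} = -4 + A$
$n{\left(P \right)} = -4 + \left(2 + 5 P\right)^{2}$ ($n{\left(P \right)} = -4 + \left(\left(-4 + 6\right) + 5 \left(P + 0\right)\right)^{2} = -4 + \left(2 + 5 P\right)^{2}$)
$y{\left(V,E \right)} = -11 + E$
$y{\left(n{\left(\frac{1}{-4} \right)},-66 \right)} - R{\left(146,199 \right)} = \left(-11 - 66\right) - 211 = -77 - 211 = -288$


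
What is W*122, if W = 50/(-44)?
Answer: -1525/11 ≈ -138.64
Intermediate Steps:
W = -25/22 (W = 50*(-1/44) = -25/22 ≈ -1.1364)
W*122 = -25/22*122 = -1525/11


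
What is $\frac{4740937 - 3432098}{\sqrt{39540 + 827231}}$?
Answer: $\frac{1308839 \sqrt{866771}}{866771} \approx 1405.8$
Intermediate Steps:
$\frac{4740937 - 3432098}{\sqrt{39540 + 827231}} = \frac{4740937 - 3432098}{\sqrt{866771}} = 1308839 \frac{\sqrt{866771}}{866771} = \frac{1308839 \sqrt{866771}}{866771}$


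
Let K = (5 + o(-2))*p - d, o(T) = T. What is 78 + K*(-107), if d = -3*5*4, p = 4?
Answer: -7626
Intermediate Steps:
d = -60 (d = -15*4 = -60)
K = 72 (K = (5 - 2)*4 - 1*(-60) = 3*4 + 60 = 12 + 60 = 72)
78 + K*(-107) = 78 + 72*(-107) = 78 - 7704 = -7626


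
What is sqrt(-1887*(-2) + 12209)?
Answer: sqrt(15983) ≈ 126.42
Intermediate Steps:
sqrt(-1887*(-2) + 12209) = sqrt(3774 + 12209) = sqrt(15983)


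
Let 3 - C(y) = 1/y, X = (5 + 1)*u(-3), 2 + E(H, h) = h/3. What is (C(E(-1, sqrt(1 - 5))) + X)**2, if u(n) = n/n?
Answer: 2232/25 + 567*I/200 ≈ 89.28 + 2.835*I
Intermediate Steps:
u(n) = 1
E(H, h) = -2 + h/3
X = 6 (X = (5 + 1)*1 = 6*1 = 6)
C(y) = 3 - 1/y
(C(E(-1, sqrt(1 - 5))) + X)**2 = ((3 - 1/(-2 + sqrt(1 - 5)/3)) + 6)**2 = ((3 - 1/(-2 + sqrt(-4)/3)) + 6)**2 = ((3 - 1/(-2 + (2*I)/3)) + 6)**2 = ((3 - 1/(-2 + 2*I/3)) + 6)**2 = ((3 - 9*(-2 - 2*I/3)/40) + 6)**2 = (9 - 9*(-2 - 2*I/3)/40)**2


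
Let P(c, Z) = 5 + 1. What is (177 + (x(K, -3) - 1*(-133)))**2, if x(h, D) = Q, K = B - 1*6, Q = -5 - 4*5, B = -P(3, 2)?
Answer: 81225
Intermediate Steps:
P(c, Z) = 6
B = -6 (B = -1*6 = -6)
Q = -25 (Q = -5 - 20 = -25)
K = -12 (K = -6 - 1*6 = -6 - 6 = -12)
x(h, D) = -25
(177 + (x(K, -3) - 1*(-133)))**2 = (177 + (-25 - 1*(-133)))**2 = (177 + (-25 + 133))**2 = (177 + 108)**2 = 285**2 = 81225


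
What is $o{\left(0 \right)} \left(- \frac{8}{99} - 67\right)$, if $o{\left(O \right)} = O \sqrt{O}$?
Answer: $0$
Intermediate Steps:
$o{\left(O \right)} = O^{\frac{3}{2}}$
$o{\left(0 \right)} \left(- \frac{8}{99} - 67\right) = 0^{\frac{3}{2}} \left(- \frac{8}{99} - 67\right) = 0 \left(\left(-8\right) \frac{1}{99} - 67\right) = 0 \left(- \frac{8}{99} - 67\right) = 0 \left(- \frac{6641}{99}\right) = 0$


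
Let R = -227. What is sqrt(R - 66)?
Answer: I*sqrt(293) ≈ 17.117*I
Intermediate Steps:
sqrt(R - 66) = sqrt(-227 - 66) = sqrt(-293) = I*sqrt(293)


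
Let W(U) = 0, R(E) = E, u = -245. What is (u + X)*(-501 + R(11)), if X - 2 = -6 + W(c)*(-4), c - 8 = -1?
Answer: 122010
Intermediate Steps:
c = 7 (c = 8 - 1 = 7)
X = -4 (X = 2 + (-6 + 0*(-4)) = 2 + (-6 + 0) = 2 - 6 = -4)
(u + X)*(-501 + R(11)) = (-245 - 4)*(-501 + 11) = -249*(-490) = 122010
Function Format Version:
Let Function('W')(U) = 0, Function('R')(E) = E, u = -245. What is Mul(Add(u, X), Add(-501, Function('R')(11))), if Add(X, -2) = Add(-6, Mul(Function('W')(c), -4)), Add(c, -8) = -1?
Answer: 122010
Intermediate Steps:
c = 7 (c = Add(8, -1) = 7)
X = -4 (X = Add(2, Add(-6, Mul(0, -4))) = Add(2, Add(-6, 0)) = Add(2, -6) = -4)
Mul(Add(u, X), Add(-501, Function('R')(11))) = Mul(Add(-245, -4), Add(-501, 11)) = Mul(-249, -490) = 122010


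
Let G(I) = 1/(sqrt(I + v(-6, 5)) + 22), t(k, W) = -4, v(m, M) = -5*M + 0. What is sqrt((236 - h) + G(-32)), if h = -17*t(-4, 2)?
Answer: sqrt((3697 + 168*I*sqrt(57))/(22 + I*sqrt(57))) ≈ 12.963 - 0.00054*I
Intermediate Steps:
v(m, M) = -5*M
G(I) = 1/(22 + sqrt(-25 + I)) (G(I) = 1/(sqrt(I - 5*5) + 22) = 1/(sqrt(I - 25) + 22) = 1/(sqrt(-25 + I) + 22) = 1/(22 + sqrt(-25 + I)))
h = 68 (h = -17*(-4) = 68)
sqrt((236 - h) + G(-32)) = sqrt((236 - 1*68) + 1/(22 + sqrt(-25 - 32))) = sqrt((236 - 68) + 1/(22 + sqrt(-57))) = sqrt(168 + 1/(22 + I*sqrt(57)))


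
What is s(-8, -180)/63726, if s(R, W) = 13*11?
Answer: 11/4902 ≈ 0.0022440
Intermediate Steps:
s(R, W) = 143
s(-8, -180)/63726 = 143/63726 = 143*(1/63726) = 11/4902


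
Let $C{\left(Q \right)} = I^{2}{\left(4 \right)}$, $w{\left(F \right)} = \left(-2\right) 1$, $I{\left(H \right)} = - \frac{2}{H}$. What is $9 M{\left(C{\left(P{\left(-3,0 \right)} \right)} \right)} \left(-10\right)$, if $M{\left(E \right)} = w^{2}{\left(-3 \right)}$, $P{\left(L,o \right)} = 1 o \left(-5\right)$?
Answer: $-360$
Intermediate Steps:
$P{\left(L,o \right)} = - 5 o$ ($P{\left(L,o \right)} = o \left(-5\right) = - 5 o$)
$w{\left(F \right)} = -2$
$C{\left(Q \right)} = \frac{1}{4}$ ($C{\left(Q \right)} = \left(- \frac{2}{4}\right)^{2} = \left(\left(-2\right) \frac{1}{4}\right)^{2} = \left(- \frac{1}{2}\right)^{2} = \frac{1}{4}$)
$M{\left(E \right)} = 4$ ($M{\left(E \right)} = \left(-2\right)^{2} = 4$)
$9 M{\left(C{\left(P{\left(-3,0 \right)} \right)} \right)} \left(-10\right) = 9 \cdot 4 \left(-10\right) = 36 \left(-10\right) = -360$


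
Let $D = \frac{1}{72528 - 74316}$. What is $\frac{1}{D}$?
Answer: $-1788$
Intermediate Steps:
$D = - \frac{1}{1788}$ ($D = \frac{1}{-1788} = - \frac{1}{1788} \approx -0.00055928$)
$\frac{1}{D} = \frac{1}{- \frac{1}{1788}} = -1788$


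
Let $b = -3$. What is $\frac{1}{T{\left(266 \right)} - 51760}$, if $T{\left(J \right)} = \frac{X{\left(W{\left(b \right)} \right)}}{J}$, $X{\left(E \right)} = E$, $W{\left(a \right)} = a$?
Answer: $- \frac{266}{13768163} \approx -1.932 \cdot 10^{-5}$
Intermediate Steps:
$T{\left(J \right)} = - \frac{3}{J}$
$\frac{1}{T{\left(266 \right)} - 51760} = \frac{1}{- \frac{3}{266} - 51760} = \frac{1}{- \frac{13768163}{266}} = - \frac{266}{13768163}$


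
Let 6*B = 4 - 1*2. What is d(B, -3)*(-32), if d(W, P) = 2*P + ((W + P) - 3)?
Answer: 1120/3 ≈ 373.33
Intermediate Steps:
B = ⅓ (B = (4 - 1*2)/6 = (4 - 2)/6 = (⅙)*2 = ⅓ ≈ 0.33333)
d(W, P) = -3 + W + 3*P (d(W, P) = 2*P + ((P + W) - 3) = 2*P + (-3 + P + W) = -3 + W + 3*P)
d(B, -3)*(-32) = (-3 + ⅓ + 3*(-3))*(-32) = (-3 + ⅓ - 9)*(-32) = -35/3*(-32) = 1120/3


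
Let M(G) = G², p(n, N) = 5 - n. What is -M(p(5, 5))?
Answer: 0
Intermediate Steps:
-M(p(5, 5)) = -(5 - 1*5)² = -(5 - 5)² = -1*0² = -1*0 = 0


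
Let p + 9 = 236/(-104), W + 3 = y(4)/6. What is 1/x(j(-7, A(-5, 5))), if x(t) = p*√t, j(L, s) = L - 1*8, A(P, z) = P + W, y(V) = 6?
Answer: 26*I*√15/4395 ≈ 0.022912*I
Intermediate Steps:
W = -2 (W = -3 + 6/6 = -3 + 6*(⅙) = -3 + 1 = -2)
A(P, z) = -2 + P (A(P, z) = P - 2 = -2 + P)
p = -293/26 (p = -9 + 236/(-104) = -9 + 236*(-1/104) = -9 - 59/26 = -293/26 ≈ -11.269)
j(L, s) = -8 + L (j(L, s) = L - 8 = -8 + L)
x(t) = -293*√t/26
1/x(j(-7, A(-5, 5))) = 1/(-293*√(-8 - 7)/26) = 1/(-293*I*√15/26) = 26*I*√15/4395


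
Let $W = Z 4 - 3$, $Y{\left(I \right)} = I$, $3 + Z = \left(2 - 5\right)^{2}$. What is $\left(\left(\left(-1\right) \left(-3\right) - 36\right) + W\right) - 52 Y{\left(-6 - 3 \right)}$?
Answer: $456$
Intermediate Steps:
$Z = 6$ ($Z = -3 + \left(2 - 5\right)^{2} = -3 + \left(-3\right)^{2} = -3 + 9 = 6$)
$W = 21$ ($W = 6 \cdot 4 - 3 = 24 - 3 = 21$)
$\left(\left(\left(-1\right) \left(-3\right) - 36\right) + W\right) - 52 Y{\left(-6 - 3 \right)} = \left(\left(\left(-1\right) \left(-3\right) - 36\right) + 21\right) - 52 \left(-6 - 3\right) = \left(\left(3 - 36\right) + 21\right) - 52 \left(-6 - 3\right) = \left(-33 + 21\right) - -468 = -12 + 468 = 456$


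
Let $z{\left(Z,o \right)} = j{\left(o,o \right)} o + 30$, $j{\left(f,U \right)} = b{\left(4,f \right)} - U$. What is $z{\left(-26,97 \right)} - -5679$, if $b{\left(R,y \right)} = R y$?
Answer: $33936$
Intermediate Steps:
$j{\left(f,U \right)} = - U + 4 f$ ($j{\left(f,U \right)} = 4 f - U = - U + 4 f$)
$z{\left(Z,o \right)} = 30 + 3 o^{2}$ ($z{\left(Z,o \right)} = \left(- o + 4 o\right) o + 30 = 3 o o + 30 = 3 o^{2} + 30 = 30 + 3 o^{2}$)
$z{\left(-26,97 \right)} - -5679 = \left(30 + 3 \cdot 97^{2}\right) - -5679 = \left(30 + 3 \cdot 9409\right) + 5679 = \left(30 + 28227\right) + 5679 = 28257 + 5679 = 33936$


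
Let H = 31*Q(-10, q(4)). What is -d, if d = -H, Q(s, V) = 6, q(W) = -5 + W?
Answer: 186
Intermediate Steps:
H = 186 (H = 31*6 = 186)
d = -186 (d = -1*186 = -186)
-d = -1*(-186) = 186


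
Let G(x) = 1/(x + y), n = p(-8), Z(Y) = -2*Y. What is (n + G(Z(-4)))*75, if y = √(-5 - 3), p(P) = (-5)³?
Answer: 75*(-250*√2 + 999*I)/(2*(√2 - 4*I)) ≈ -9366.7 - 2.9463*I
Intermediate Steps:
p(P) = -125
y = 2*I*√2 (y = √(-8) = 2*I*√2 ≈ 2.8284*I)
n = -125
G(x) = 1/(x + 2*I*√2)
(n + G(Z(-4)))*75 = (-125 + 1/(-2*(-4) + 2*I*√2))*75 = (-125 + 1/(8 + 2*I*√2))*75 = -9375 + 75/(8 + 2*I*√2)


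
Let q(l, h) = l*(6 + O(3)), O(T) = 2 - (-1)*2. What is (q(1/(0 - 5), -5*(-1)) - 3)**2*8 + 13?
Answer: 213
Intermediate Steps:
O(T) = 4 (O(T) = 2 - 1*(-2) = 2 + 2 = 4)
q(l, h) = 10*l (q(l, h) = l*(6 + 4) = l*10 = 10*l)
(q(1/(0 - 5), -5*(-1)) - 3)**2*8 + 13 = (10/(0 - 5) - 3)**2*8 + 13 = (10/(-5) - 3)**2*8 + 13 = (10*(-1/5) - 3)**2*8 + 13 = (-2 - 3)**2*8 + 13 = (-5)**2*8 + 13 = 25*8 + 13 = 200 + 13 = 213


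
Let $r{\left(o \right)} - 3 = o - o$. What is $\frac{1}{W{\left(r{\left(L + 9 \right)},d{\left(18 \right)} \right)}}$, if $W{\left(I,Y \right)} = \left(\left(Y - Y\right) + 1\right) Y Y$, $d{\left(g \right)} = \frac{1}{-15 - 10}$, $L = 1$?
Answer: $625$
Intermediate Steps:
$r{\left(o \right)} = 3$ ($r{\left(o \right)} = 3 + \left(o - o\right) = 3 + 0 = 3$)
$d{\left(g \right)} = - \frac{1}{25}$ ($d{\left(g \right)} = \frac{1}{-25} = - \frac{1}{25}$)
$W{\left(I,Y \right)} = Y^{2}$ ($W{\left(I,Y \right)} = \left(0 + 1\right) Y Y = 1 Y Y = Y Y = Y^{2}$)
$\frac{1}{W{\left(r{\left(L + 9 \right)},d{\left(18 \right)} \right)}} = \frac{1}{\left(- \frac{1}{25}\right)^{2}} = \frac{1}{\frac{1}{625}} = 625$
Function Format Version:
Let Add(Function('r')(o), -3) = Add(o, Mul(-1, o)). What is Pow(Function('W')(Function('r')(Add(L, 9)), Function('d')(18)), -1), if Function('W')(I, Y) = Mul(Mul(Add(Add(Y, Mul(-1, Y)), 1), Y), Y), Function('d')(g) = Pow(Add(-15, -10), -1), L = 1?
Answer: 625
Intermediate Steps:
Function('r')(o) = 3 (Function('r')(o) = Add(3, Add(o, Mul(-1, o))) = Add(3, 0) = 3)
Function('d')(g) = Rational(-1, 25) (Function('d')(g) = Pow(-25, -1) = Rational(-1, 25))
Function('W')(I, Y) = Pow(Y, 2) (Function('W')(I, Y) = Mul(Mul(Add(0, 1), Y), Y) = Mul(Mul(1, Y), Y) = Mul(Y, Y) = Pow(Y, 2))
Pow(Function('W')(Function('r')(Add(L, 9)), Function('d')(18)), -1) = Pow(Pow(Rational(-1, 25), 2), -1) = Pow(Rational(1, 625), -1) = 625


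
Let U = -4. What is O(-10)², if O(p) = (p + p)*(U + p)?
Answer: 78400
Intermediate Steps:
O(p) = 2*p*(-4 + p) (O(p) = (p + p)*(-4 + p) = (2*p)*(-4 + p) = 2*p*(-4 + p))
O(-10)² = (2*(-10)*(-4 - 10))² = (2*(-10)*(-14))² = 280² = 78400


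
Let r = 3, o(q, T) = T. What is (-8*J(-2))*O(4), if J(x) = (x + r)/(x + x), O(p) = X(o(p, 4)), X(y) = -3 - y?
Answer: -14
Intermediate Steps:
O(p) = -7 (O(p) = -3 - 1*4 = -3 - 4 = -7)
J(x) = (3 + x)/(2*x) (J(x) = (x + 3)/(x + x) = (3 + x)/((2*x)) = (3 + x)*(1/(2*x)) = (3 + x)/(2*x))
(-8*J(-2))*O(4) = -4*(3 - 2)/(-2)*(-7) = -4*(-1)/2*(-7) = -8*(-1/4)*(-7) = 2*(-7) = -14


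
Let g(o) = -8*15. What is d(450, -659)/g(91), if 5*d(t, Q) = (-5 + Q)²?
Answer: -55112/75 ≈ -734.83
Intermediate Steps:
d(t, Q) = (-5 + Q)²/5
g(o) = -120
d(450, -659)/g(91) = ((-5 - 659)²/5)/(-120) = ((⅕)*(-664)²)*(-1/120) = ((⅕)*440896)*(-1/120) = (440896/5)*(-1/120) = -55112/75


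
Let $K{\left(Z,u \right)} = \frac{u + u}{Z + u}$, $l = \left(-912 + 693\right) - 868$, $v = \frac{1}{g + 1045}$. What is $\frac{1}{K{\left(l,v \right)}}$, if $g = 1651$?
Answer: $- \frac{2930551}{2} \approx -1.4653 \cdot 10^{6}$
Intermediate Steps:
$v = \frac{1}{2696}$ ($v = \frac{1}{1651 + 1045} = \frac{1}{2696} \approx 0.00037092$)
$l = -1087$ ($l = -219 - 868 = -1087$)
$K{\left(Z,u \right)} = \frac{2 u}{Z + u}$
$\frac{1}{K{\left(l,v \right)}} = \frac{1}{2 \cdot \frac{1}{2696} \frac{1}{-1087 + \frac{1}{2696}}} = \frac{1}{2 \cdot \frac{1}{2696} \frac{1}{- \frac{2930551}{2696}}} = \frac{1}{2 \cdot \frac{1}{2696} \left(- \frac{2696}{2930551}\right)} = \frac{1}{- \frac{2}{2930551}} = - \frac{2930551}{2}$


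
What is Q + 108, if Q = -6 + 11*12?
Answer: 234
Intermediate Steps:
Q = 126 (Q = -6 + 132 = 126)
Q + 108 = 126 + 108 = 234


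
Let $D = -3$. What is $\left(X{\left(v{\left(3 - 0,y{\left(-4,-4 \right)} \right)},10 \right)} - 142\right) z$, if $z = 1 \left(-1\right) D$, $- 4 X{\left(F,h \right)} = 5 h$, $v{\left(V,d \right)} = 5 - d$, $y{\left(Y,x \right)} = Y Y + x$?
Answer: $- \frac{927}{2} \approx -463.5$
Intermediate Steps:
$y{\left(Y,x \right)} = x + Y^{2}$ ($y{\left(Y,x \right)} = Y^{2} + x = x + Y^{2}$)
$X{\left(F,h \right)} = - \frac{5 h}{4}$
$z = 3$ ($z = 1 \left(-1\right) \left(-3\right) = \left(-1\right) \left(-3\right) = 3$)
$\left(X{\left(v{\left(3 - 0,y{\left(-4,-4 \right)} \right)},10 \right)} - 142\right) z = \left(\left(- \frac{5}{4}\right) 10 - 142\right) 3 = \left(- \frac{25}{2} - 142\right) 3 = \left(- \frac{309}{2}\right) 3 = - \frac{927}{2}$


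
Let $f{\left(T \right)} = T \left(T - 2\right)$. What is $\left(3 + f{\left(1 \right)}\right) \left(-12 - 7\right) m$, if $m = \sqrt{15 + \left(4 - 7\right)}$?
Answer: $- 76 \sqrt{3} \approx -131.64$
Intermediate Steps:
$f{\left(T \right)} = T \left(-2 + T\right)$
$m = 2 \sqrt{3}$ ($m = \sqrt{15 + \left(4 - 7\right)} = \sqrt{15 - 3} = \sqrt{12} = 2 \sqrt{3} \approx 3.4641$)
$\left(3 + f{\left(1 \right)}\right) \left(-12 - 7\right) m = \left(3 + 1 \left(-2 + 1\right)\right) \left(-12 - 7\right) 2 \sqrt{3} = \left(3 + 1 \left(-1\right)\right) \left(-19\right) 2 \sqrt{3} = \left(3 - 1\right) \left(-19\right) 2 \sqrt{3} = 2 \left(-19\right) 2 \sqrt{3} = - 38 \cdot 2 \sqrt{3} = - 76 \sqrt{3}$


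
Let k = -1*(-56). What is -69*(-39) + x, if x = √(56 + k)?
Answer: 2691 + 4*√7 ≈ 2701.6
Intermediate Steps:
k = 56
x = 4*√7 (x = √(56 + 56) = √112 = 4*√7 ≈ 10.583)
-69*(-39) + x = -69*(-39) + 4*√7 = 2691 + 4*√7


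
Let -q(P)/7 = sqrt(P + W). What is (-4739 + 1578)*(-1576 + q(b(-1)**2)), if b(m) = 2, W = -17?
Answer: 4981736 + 22127*I*sqrt(13) ≈ 4.9817e+6 + 79780.0*I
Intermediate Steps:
q(P) = -7*sqrt(-17 + P) (q(P) = -7*sqrt(P - 17) = -7*sqrt(-17 + P))
(-4739 + 1578)*(-1576 + q(b(-1)**2)) = (-4739 + 1578)*(-1576 - 7*sqrt(-17 + 2**2)) = -3161*(-1576 - 7*sqrt(-17 + 4)) = -3161*(-1576 - 7*I*sqrt(13)) = 4981736 + 22127*I*sqrt(13)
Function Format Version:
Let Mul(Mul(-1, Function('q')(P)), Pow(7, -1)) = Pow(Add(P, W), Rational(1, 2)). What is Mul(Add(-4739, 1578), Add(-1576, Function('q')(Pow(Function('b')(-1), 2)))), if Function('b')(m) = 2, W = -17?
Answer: Add(4981736, Mul(22127, I, Pow(13, Rational(1, 2)))) ≈ Add(4.9817e+6, Mul(79780., I))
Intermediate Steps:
Function('q')(P) = Mul(-7, Pow(Add(-17, P), Rational(1, 2))) (Function('q')(P) = Mul(-7, Pow(Add(P, -17), Rational(1, 2))) = Mul(-7, Pow(Add(-17, P), Rational(1, 2))))
Mul(Add(-4739, 1578), Add(-1576, Function('q')(Pow(Function('b')(-1), 2)))) = Mul(Add(-4739, 1578), Add(-1576, Mul(-7, Pow(Add(-17, Pow(2, 2)), Rational(1, 2))))) = Mul(-3161, Add(-1576, Mul(-7, Pow(Add(-17, 4), Rational(1, 2))))) = Mul(-3161, Add(-1576, Mul(-7, Pow(-13, Rational(1, 2))))) = Mul(-3161, Add(-1576, Mul(-7, Mul(I, Pow(13, Rational(1, 2)))))) = Mul(-3161, Add(-1576, Mul(-7, I, Pow(13, Rational(1, 2))))) = Add(4981736, Mul(22127, I, Pow(13, Rational(1, 2))))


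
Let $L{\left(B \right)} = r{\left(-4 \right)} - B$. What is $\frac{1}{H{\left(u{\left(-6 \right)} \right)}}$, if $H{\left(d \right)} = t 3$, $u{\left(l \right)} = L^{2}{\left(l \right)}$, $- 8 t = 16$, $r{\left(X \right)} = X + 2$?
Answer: $- \frac{1}{6} \approx -0.16667$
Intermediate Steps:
$r{\left(X \right)} = 2 + X$
$t = -2$ ($t = \left(- \frac{1}{8}\right) 16 = -2$)
$L{\left(B \right)} = -2 - B$ ($L{\left(B \right)} = \left(2 - 4\right) - B = -2 - B$)
$u{\left(l \right)} = \left(-2 - l\right)^{2}$
$H{\left(d \right)} = -6$ ($H{\left(d \right)} = \left(-2\right) 3 = -6$)
$\frac{1}{H{\left(u{\left(-6 \right)} \right)}} = \frac{1}{-6} = - \frac{1}{6}$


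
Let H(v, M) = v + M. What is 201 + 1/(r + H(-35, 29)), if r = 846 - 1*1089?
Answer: 50048/249 ≈ 201.00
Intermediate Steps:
H(v, M) = M + v
r = -243 (r = 846 - 1089 = -243)
201 + 1/(r + H(-35, 29)) = 201 + 1/(-243 + (29 - 35)) = 201 + 1/(-243 - 6) = 201 + 1/(-249) = 201 - 1/249 = 50048/249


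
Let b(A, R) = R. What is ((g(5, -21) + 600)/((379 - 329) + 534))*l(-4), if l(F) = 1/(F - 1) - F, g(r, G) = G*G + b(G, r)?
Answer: 9937/1460 ≈ 6.8062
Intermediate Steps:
g(r, G) = r + G² (g(r, G) = G*G + r = G² + r = r + G²)
l(F) = 1/(-1 + F) - F
((g(5, -21) + 600)/((379 - 329) + 534))*l(-4) = (((5 + (-21)²) + 600)/((379 - 329) + 534))*((1 - 4 - 1*(-4)²)/(-1 - 4)) = (((5 + 441) + 600)/(50 + 534))*((1 - 4 - 1*16)/(-5)) = ((446 + 600)/584)*(-(1 - 4 - 16)/5) = (1046*(1/584))*(-⅕*(-19)) = (523/292)*(19/5) = 9937/1460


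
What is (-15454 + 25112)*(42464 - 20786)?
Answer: 209366124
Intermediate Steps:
(-15454 + 25112)*(42464 - 20786) = 9658*21678 = 209366124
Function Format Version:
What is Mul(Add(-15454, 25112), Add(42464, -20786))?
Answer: 209366124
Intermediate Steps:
Mul(Add(-15454, 25112), Add(42464, -20786)) = Mul(9658, 21678) = 209366124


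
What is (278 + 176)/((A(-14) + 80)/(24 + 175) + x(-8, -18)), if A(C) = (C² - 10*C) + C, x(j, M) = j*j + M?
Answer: 45173/4778 ≈ 9.4544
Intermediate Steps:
x(j, M) = M + j² (x(j, M) = j² + M = M + j²)
A(C) = C² - 9*C
(278 + 176)/((A(-14) + 80)/(24 + 175) + x(-8, -18)) = (278 + 176)/((-14*(-9 - 14) + 80)/(24 + 175) + (-18 + (-8)²)) = 454/((-14*(-23) + 80)/199 + (-18 + 64)) = 454/((322 + 80)*(1/199) + 46) = 454/(402*(1/199) + 46) = 454/(402/199 + 46) = 454/(9556/199) = 454*(199/9556) = 45173/4778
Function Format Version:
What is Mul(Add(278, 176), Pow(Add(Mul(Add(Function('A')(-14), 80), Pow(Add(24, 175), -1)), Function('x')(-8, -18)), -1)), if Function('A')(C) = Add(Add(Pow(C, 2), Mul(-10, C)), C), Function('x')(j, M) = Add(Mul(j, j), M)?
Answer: Rational(45173, 4778) ≈ 9.4544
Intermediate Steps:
Function('x')(j, M) = Add(M, Pow(j, 2)) (Function('x')(j, M) = Add(Pow(j, 2), M) = Add(M, Pow(j, 2)))
Function('A')(C) = Add(Pow(C, 2), Mul(-9, C))
Mul(Add(278, 176), Pow(Add(Mul(Add(Function('A')(-14), 80), Pow(Add(24, 175), -1)), Function('x')(-8, -18)), -1)) = Mul(Add(278, 176), Pow(Add(Mul(Add(Mul(-14, Add(-9, -14)), 80), Pow(Add(24, 175), -1)), Add(-18, Pow(-8, 2))), -1)) = Mul(454, Pow(Add(Mul(Add(Mul(-14, -23), 80), Pow(199, -1)), Add(-18, 64)), -1)) = Mul(454, Pow(Add(Mul(Add(322, 80), Rational(1, 199)), 46), -1)) = Mul(454, Pow(Add(Mul(402, Rational(1, 199)), 46), -1)) = Mul(454, Pow(Add(Rational(402, 199), 46), -1)) = Mul(454, Pow(Rational(9556, 199), -1)) = Mul(454, Rational(199, 9556)) = Rational(45173, 4778)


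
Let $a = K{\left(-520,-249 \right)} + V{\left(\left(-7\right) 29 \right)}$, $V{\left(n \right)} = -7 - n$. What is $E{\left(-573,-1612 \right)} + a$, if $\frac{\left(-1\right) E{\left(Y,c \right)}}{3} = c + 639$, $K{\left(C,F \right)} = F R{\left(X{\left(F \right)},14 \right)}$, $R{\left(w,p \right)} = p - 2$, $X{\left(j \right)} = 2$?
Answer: $127$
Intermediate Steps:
$R{\left(w,p \right)} = -2 + p$
$K{\left(C,F \right)} = 12 F$ ($K{\left(C,F \right)} = F \left(-2 + 14\right) = F 12 = 12 F$)
$E{\left(Y,c \right)} = -1917 - 3 c$ ($E{\left(Y,c \right)} = - 3 \left(c + 639\right) = - 3 \left(639 + c\right) = -1917 - 3 c$)
$a = -2792$ ($a = 12 \left(-249\right) - \left(7 - 203\right) = -2988 - -196 = -2988 + \left(-7 + 203\right) = -2988 + 196 = -2792$)
$E{\left(-573,-1612 \right)} + a = \left(-1917 - -4836\right) - 2792 = \left(-1917 + 4836\right) - 2792 = 2919 - 2792 = 127$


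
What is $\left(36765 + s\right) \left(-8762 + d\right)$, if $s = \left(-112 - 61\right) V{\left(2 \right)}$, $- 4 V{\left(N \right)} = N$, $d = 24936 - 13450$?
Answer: $100383486$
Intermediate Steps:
$d = 11486$
$V{\left(N \right)} = - \frac{N}{4}$
$s = \frac{173}{2}$ ($s = \left(-112 - 61\right) \left(\left(- \frac{1}{4}\right) 2\right) = \left(-173\right) \left(- \frac{1}{2}\right) = \frac{173}{2} \approx 86.5$)
$\left(36765 + s\right) \left(-8762 + d\right) = \left(36765 + \frac{173}{2}\right) \left(-8762 + 11486\right) = \frac{73703}{2} \cdot 2724 = 100383486$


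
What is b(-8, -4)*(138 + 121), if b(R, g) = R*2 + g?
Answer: -5180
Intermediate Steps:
b(R, g) = g + 2*R (b(R, g) = 2*R + g = g + 2*R)
b(-8, -4)*(138 + 121) = (-4 + 2*(-8))*(138 + 121) = (-4 - 16)*259 = -20*259 = -5180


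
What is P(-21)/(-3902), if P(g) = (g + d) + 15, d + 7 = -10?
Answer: 23/3902 ≈ 0.0058944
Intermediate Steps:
d = -17 (d = -7 - 10 = -17)
P(g) = -2 + g (P(g) = (g - 17) + 15 = (-17 + g) + 15 = -2 + g)
P(-21)/(-3902) = (-2 - 21)/(-3902) = -23*(-1/3902) = 23/3902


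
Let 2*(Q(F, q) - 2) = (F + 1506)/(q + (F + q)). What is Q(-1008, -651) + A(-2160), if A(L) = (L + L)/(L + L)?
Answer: 2227/770 ≈ 2.8922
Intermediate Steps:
Q(F, q) = 2 + (1506 + F)/(2*(F + 2*q)) (Q(F, q) = 2 + ((F + 1506)/(q + (F + q)))/2 = 2 + ((1506 + F)/(F + 2*q))/2 = 2 + (1506 + F)/(2*(F + 2*q)))
A(L) = 1 (A(L) = (2*L)/((2*L)) = (2*L)*(1/(2*L)) = 1)
Q(-1008, -651) + A(-2160) = (1506 + 5*(-1008) + 8*(-651))/(2*(-1008 + 2*(-651))) + 1 = (1506 - 5040 - 5208)/(2*(-1008 - 1302)) + 1 = (½)*(-8742)/(-2310) + 1 = (½)*(-1/2310)*(-8742) + 1 = 1457/770 + 1 = 2227/770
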